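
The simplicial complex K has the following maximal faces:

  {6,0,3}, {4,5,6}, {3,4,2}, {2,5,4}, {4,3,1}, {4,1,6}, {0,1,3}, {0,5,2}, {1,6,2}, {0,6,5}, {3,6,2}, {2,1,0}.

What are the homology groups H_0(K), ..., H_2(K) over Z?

Take the total order 0 < 1 < 2 < 3 < 4 < 5 < 6 on the vertex set. Then K (dimension 2) consists of the simplices:

  0-simplices (7): [0], [1], [2], [3], [4], [5], [6]
  1-simplices (18): [0,1], [0,2], [0,3], [0,5], [0,6], [1,2], [1,3], [1,4], [1,6], [2,3], [2,4], [2,5], [2,6], [3,4], [3,6], [4,5], [4,6], [5,6]
  2-simplices (12): [0,1,2], [0,1,3], [0,2,5], [0,3,6], [0,5,6], [1,2,6], [1,3,4], [1,4,6], [2,3,4], [2,3,6], [2,4,5], [4,5,6]

giving chain groups C_0 ≅ Z^7, C_1 ≅ Z^18, C_2 ≅ Z^12.

The boundary map ∂_1: C_1 → C_0 maps an edge to its endpoints' difference, ∂[p,q] = q − p. For instance
  ∂[1,3] = [3] − [1].
As a 7×18 matrix over Z this has rank 6, with invariant factors (1,1,1,1,1,1).

Boundary ∂_2: C_2 → C_1 sends each 2-simplex [p,q,r] to [q,r] − [p,r] + [p,q]. For instance
  ∂[4,5,6] = [5,6] − [4,6] + [4,5],
  ∂[2,3,6] = [3,6] − [2,6] + [2,3].
The 18×12 boundary matrix has rank 12 and Smith normal form diag(1,1,1,1,1,1,1,1,1,1,1,2).

Now H_k = ker ∂_k / im ∂_{k+1}, so:

  H_0: rank C_0 − rank ∂_1 = 7 − 6 = 1, and the invariant factors of ∂_1 are all 1, so H_0 ≅ Z.
  H_1: rank ker ∂_1 − rank ∂_2 = (18 − 6) − 12 = 0, and ∂_2 has invariant factor 2 > 1, so H_1 ≅ Z_2.
  H_2: rank ker ∂_2 − rank ∂_3 = (12 − 12) − 0 = 0, and there is no ∂_3, so H_2 ≅ 0.

As a check, the Euler characteristic is 7 − 18 + 12 = 1, which agrees with 1 − 0 + 0 = 1.
(K is a triangulation of the real projective plane RP^2.)

H_0 ≅ Z,  H_1 ≅ Z_2,  H_2 = 0.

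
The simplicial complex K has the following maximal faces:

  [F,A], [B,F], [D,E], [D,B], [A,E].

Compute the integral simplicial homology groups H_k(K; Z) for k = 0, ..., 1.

H_0 = Z,  H_1 = Z.

Fix the vertex order A < B < D < E < F and write every simplex with vertices in increasing order. Then dim K = 1 and the simplices of K are:

  0-simplices (5): A, B, D, E, F
  1-simplices (5): AE, AF, BD, BF, DE

Hence C_0 ≅ Z^5, C_1 ≅ Z^5.

The boundary map ∂_1: C_1 → C_0 maps an edge to its endpoints' difference, ∂[p,q] = q − p. For instance
  ∂BF = F − B.
This gives a 5×5 integer matrix of rank 4; reducing to Smith normal form yields diagonal entries (1,1,1,1).

From H_k ≅ ker(∂_k) / im(∂_{k+1}) we obtain:

  H_0: rank C_0 − rank ∂_1 = 5 − 4 = 1, and the invariant factors of ∂_1 are all 1, so H_0 ≅ Z.
  H_1: rank ker ∂_1 − rank ∂_2 = (5 − 4) − 0 = 1, and there is no ∂_2, so H_1 ≅ Z.

(K is a triangulation of the circle S^1.)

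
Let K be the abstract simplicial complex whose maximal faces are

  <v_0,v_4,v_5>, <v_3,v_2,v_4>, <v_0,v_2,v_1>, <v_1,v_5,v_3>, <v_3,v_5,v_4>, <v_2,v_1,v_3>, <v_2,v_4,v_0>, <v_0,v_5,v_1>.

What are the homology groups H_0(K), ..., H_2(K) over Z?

Take the total order v_0 < v_1 < v_2 < v_3 < v_4 < v_5 on the vertex set. Then K (dimension 2) consists of the simplices:

  0-simplices (6): [v_0], [v_1], [v_2], [v_3], [v_4], [v_5]
  1-simplices (12): [v_0,v_1], [v_0,v_2], [v_0,v_4], [v_0,v_5], [v_1,v_2], [v_1,v_3], [v_1,v_5], [v_2,v_3], [v_2,v_4], [v_3,v_4], [v_3,v_5], [v_4,v_5]
  2-simplices (8): [v_0,v_1,v_2], [v_0,v_1,v_5], [v_0,v_2,v_4], [v_0,v_4,v_5], [v_1,v_2,v_3], [v_1,v_3,v_5], [v_2,v_3,v_4], [v_3,v_4,v_5]

Hence C_0 ≅ Z^6, C_1 ≅ Z^12, C_2 ≅ Z^8.

Boundary ∂_1: C_1 → C_0 sends each edge [p,q] (with p < q) to q − p.
This gives a 6×12 integer matrix of rank 5; reducing to Smith normal form yields diagonal entries (1,1,1,1,1).

Boundary ∂_2: C_2 → C_1 maps a triangle to the signed sum of its edges. For instance
  ∂[v_0,v_4,v_5] = [v_4,v_5] − [v_0,v_5] + [v_0,v_4],
  ∂[v_0,v_2,v_4] = [v_2,v_4] − [v_0,v_4] + [v_0,v_2].
This gives a 12×8 integer matrix of rank 7; reducing to Smith normal form yields diagonal entries (1,1,1,1,1,1,1).

Computing H_k = (kernel of ∂_k) / (image of ∂_{k+1}):

  H_0: rank C_0 − rank ∂_1 = 6 − 5 = 1, and the invariant factors of ∂_1 are all 1, so H_0 = Z.
  H_1: rank ker ∂_1 − rank ∂_2 = (12 − 5) − 7 = 0, and the invariant factors of ∂_2 are all 1, so H_1 = 0.
  H_2: rank ker ∂_2 − rank ∂_3 = (8 − 7) − 0 = 1, and there is no ∂_3, so H_2 = Z.

H_0 = Z,  H_1 = 0,  H_2 = Z.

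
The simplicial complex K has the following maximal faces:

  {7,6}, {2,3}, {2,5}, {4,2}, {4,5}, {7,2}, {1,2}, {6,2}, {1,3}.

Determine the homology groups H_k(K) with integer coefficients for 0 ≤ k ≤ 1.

H_0 ≅ Z,  H_1 ≅ Z^3.

Take the total order 1 < 2 < 3 < 4 < 5 < 6 < 7 on the vertex set. Then K (dimension 1) consists of the simplices:

  0-simplices (7): [1], [2], [3], [4], [5], [6], [7]
  1-simplices (9): [1,2], [1,3], [2,3], [2,4], [2,5], [2,6], [2,7], [4,5], [6,7]

Hence C_0 ≅ Z^7, C_1 ≅ Z^9.

Boundary ∂_1: C_1 → C_0 sends each edge [p,q] (with p < q) to q − p.
The 7×9 boundary matrix has rank 6 and Smith normal form diag(1,1,1,1,1,1).

Now H_k = ker ∂_k / im ∂_{k+1}, so:

  H_0: rank C_0 − rank ∂_1 = 7 − 6 = 1, and the invariant factors of ∂_1 are all 1, so H_0 ≅ Z.
  H_1: rank ker ∂_1 − rank ∂_2 = (9 − 6) − 0 = 3, and there is no ∂_2, so H_1 ≅ Z^3.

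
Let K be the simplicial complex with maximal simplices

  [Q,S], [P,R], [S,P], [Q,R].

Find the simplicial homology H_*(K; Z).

Take the total order P < Q < R < S on the vertex set. Then K (dimension 1) consists of the simplices:

  0-simplices (4): P, Q, R, S
  1-simplices (4): PR, PS, QR, QS

Hence C_0 ≅ Z^4, C_1 ≅ Z^4.

∂_1: C_1 → C_0 maps an edge to its endpoints' difference, ∂[p,q] = q − p. For instance
  ∂QS = S − Q.
As a 4×4 matrix over Z this has rank 3, with invariant factors (1,1,1).

Now H_k = ker ∂_k / im ∂_{k+1}, so:

  H_0: rank C_0 − rank ∂_1 = 4 − 3 = 1, and the invariant factors of ∂_1 are all 1, so H_0 = Z.
  H_1: rank ker ∂_1 − rank ∂_2 = (4 − 3) − 0 = 1, and there is no ∂_2, so H_1 = Z.

As a check, the Euler characteristic is 4 − 4 = 0, which agrees with 1 − 1 = 0.

H_0 ≅ Z,  H_1 ≅ Z.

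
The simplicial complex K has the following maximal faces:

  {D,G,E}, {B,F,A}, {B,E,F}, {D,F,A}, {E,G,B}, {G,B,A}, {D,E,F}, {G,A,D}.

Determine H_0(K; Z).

Take the total order A < B < D < E < F < G on the vertex set. Then K (dimension 2) consists of the simplices:

  0-simplices (6): A, B, D, E, F, G
  1-simplices (12): AB, AD, AF, AG, BE, BF, BG, DE, DF, DG, EF, EG
  2-simplices (8): ABF, ABG, ADF, ADG, BEF, BEG, DEF, DEG

so the chain groups are C_0 ≅ Z^6, C_1 ≅ Z^12, C_2 ≅ Z^8.

Boundary ∂_1: C_1 → C_0 sends each edge [p,q] (with p < q) to q − p.
The resulting 6×12 matrix has rank 5, and its Smith normal form has invariant factors (1,1,1,1,1).

The boundary map ∂_2: C_2 → C_1 sends each 2-simplex [p,q,r] to [q,r] − [p,r] + [p,q]. For instance
  ∂DEG = EG − DG + DE,
  ∂ADF = DF − AF + AD.
The resulting 12×8 matrix has rank 7, and its Smith normal form has invariant factors (1,1,1,1,1,1,1).

Now H_k = ker ∂_k / im ∂_{k+1}, so:

  H_0: rank C_0 − rank ∂_1 = 6 − 5 = 1, and the invariant factors of ∂_1 are all 1, so H_0 = Z.

H_0 = Z.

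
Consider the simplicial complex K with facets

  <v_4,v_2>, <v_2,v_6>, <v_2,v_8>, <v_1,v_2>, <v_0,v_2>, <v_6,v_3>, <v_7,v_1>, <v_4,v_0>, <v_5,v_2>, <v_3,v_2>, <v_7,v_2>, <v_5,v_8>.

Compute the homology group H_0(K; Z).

H_0 ≅ Z.

We work with the vertex ordering v_0 < v_1 < v_2 < v_3 < v_4 < v_5 < v_6 < v_7 < v_8. The simplices of K, each written with vertices in increasing order, are:

  0-simplices (9): [v_0], [v_1], [v_2], [v_3], [v_4], [v_5], [v_6], [v_7], [v_8]
  1-simplices (12): [v_0,v_2], [v_0,v_4], [v_1,v_2], [v_1,v_7], [v_2,v_3], [v_2,v_4], [v_2,v_5], [v_2,v_6], [v_2,v_7], [v_2,v_8], [v_3,v_6], [v_5,v_8]

Hence C_0 ≅ Z^9, C_1 ≅ Z^12.

∂_1: C_1 → C_0 is given by ∂[p,q] = [q] − [p].
As a 9×12 matrix over Z this has rank 8, with invariant factors (1,1,1,1,1,1,1,1).

Computing H_k = (kernel of ∂_k) / (image of ∂_{k+1}):

  H_0: rank C_0 − rank ∂_1 = 9 − 8 = 1, and the invariant factors of ∂_1 are all 1, so H_0 ≅ Z.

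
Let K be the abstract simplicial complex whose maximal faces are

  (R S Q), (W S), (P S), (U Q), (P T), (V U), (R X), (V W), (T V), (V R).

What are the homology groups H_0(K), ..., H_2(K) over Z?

Take the total order P < Q < R < S < T < U < V < W < X on the vertex set. Then K (dimension 2) consists of the simplices:

  0-simplices (9): P, Q, R, S, T, U, V, W, X
  1-simplices (12): PS, PT, QR, QS, QU, RS, RV, RX, SW, TV, UV, VW
  2-simplices (1): QRS

giving chain groups C_0 ≅ Z^9, C_1 ≅ Z^12, C_2 ≅ Z^1.

The boundary map ∂_1: C_1 → C_0 sends each edge [p,q] (with p < q) to q − p.
As a 9×12 matrix over Z this has rank 8, with invariant factors (1,1,1,1,1,1,1,1).

The boundary map ∂_2: C_2 → C_1 acts by ∂[p,q,r] = [q,r] − [p,r] + [p,q]. For instance
  ∂QRS = RS − QS + QR.
The resulting 12×1 matrix has rank 1, and its Smith normal form has invariant factors (1).

Reading off H_k = ker ∂_k / im ∂_{k+1}:

  H_0: rank C_0 − rank ∂_1 = 9 − 8 = 1, and the invariant factors of ∂_1 are all 1, so H_0 = Z.
  H_1: rank ker ∂_1 − rank ∂_2 = (12 − 8) − 1 = 3, and the invariant factors of ∂_2 are all 1, so H_1 = Z^3.
  H_2: rank ker ∂_2 − rank ∂_3 = (1 − 1) − 0 = 0, and there is no ∂_3, so H_2 = 0.

H_0 ≅ Z,  H_1 ≅ Z^3,  H_2 = 0.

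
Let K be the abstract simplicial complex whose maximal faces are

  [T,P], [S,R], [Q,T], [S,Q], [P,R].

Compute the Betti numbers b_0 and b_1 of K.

K has 5 vertices, 5 edges.
rank ∂_0 = 0, rank ∂_1 = 4 ⇒ b_0 = 5 − 0 − 4 = 1; all invariant factors of ∂_1 are 1 so no torsion. So H_0 ≅ Z.
rank ∂_1 = 4, rank ∂_2 = 0 ⇒ b_1 = 5 − 4 − 0 = 1. So H_1 ≅ Z.

b_0 = 1, b_1 = 1.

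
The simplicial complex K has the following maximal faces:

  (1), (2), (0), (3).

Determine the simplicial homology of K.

H_0 = Z^4.

Fix the vertex order 0 < 1 < 2 < 3 and write every simplex with vertices in increasing order. Then dim K = 0 and the simplices of K are:

  0-simplices (4): [0], [1], [2], [3]

giving chain groups C_0 ≅ Z^4.

From H_k ≅ ker(∂_k) / im(∂_{k+1}) we obtain:

  H_0: rank C_0 − rank ∂_1 = 4 − 0 = 4, and there is no ∂_1, so H_0 ≅ Z^4.

(K is a triangulation of a set of 4 points.)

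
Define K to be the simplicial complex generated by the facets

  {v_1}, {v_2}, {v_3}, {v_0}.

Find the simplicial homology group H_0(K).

H_0 = Z^4.

Fix the vertex order v_0 < v_1 < v_2 < v_3 and write every simplex with vertices in increasing order. Then dim K = 0 and the simplices of K are:

  0-simplices (4): [v_0], [v_1], [v_2], [v_3]

Hence C_0 ≅ Z^4.

From H_k ≅ ker(∂_k) / im(∂_{k+1}) we obtain:

  H_0: rank C_0 − rank ∂_1 = 4 − 0 = 4, and there is no ∂_1, so H_0 = Z^4.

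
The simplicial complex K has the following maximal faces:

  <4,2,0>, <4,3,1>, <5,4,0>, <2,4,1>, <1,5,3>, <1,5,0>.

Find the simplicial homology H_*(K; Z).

Take the total order 0 < 1 < 2 < 3 < 4 < 5 on the vertex set. Then K (dimension 2) consists of the simplices:

  0-simplices (6): [0], [1], [2], [3], [4], [5]
  1-simplices (12): [0,1], [0,2], [0,4], [0,5], [1,2], [1,3], [1,4], [1,5], [2,4], [3,4], [3,5], [4,5]
  2-simplices (6): [0,1,5], [0,2,4], [0,4,5], [1,2,4], [1,3,4], [1,3,5]

so the chain groups are C_0 ≅ Z^6, C_1 ≅ Z^12, C_2 ≅ Z^6.

Boundary ∂_1: C_1 → C_0 is given by ∂[p,q] = [q] − [p]. For instance
  ∂[1,4] = [4] − [1].
The resulting 6×12 matrix has rank 5, and its Smith normal form has invariant factors (1,1,1,1,1).

Boundary ∂_2: C_2 → C_1 acts by ∂[p,q,r] = [q,r] − [p,r] + [p,q]. For instance
  ∂[1,3,5] = [3,5] − [1,5] + [1,3],
  ∂[1,2,4] = [2,4] − [1,4] + [1,2].
The resulting 12×6 matrix has rank 6, and its Smith normal form has invariant factors (1,1,1,1,1,1).

Now H_k = ker ∂_k / im ∂_{k+1}, so:

  H_0: rank C_0 − rank ∂_1 = 6 − 5 = 1, and the invariant factors of ∂_1 are all 1, so H_0 ≅ Z.
  H_1: rank ker ∂_1 − rank ∂_2 = (12 − 5) − 6 = 1, and the invariant factors of ∂_2 are all 1, so H_1 ≅ Z.
  H_2: rank ker ∂_2 − rank ∂_3 = (6 − 6) − 0 = 0, and there is no ∂_3, so H_2 ≅ 0.

As a check, the Euler characteristic is 6 − 12 + 6 = 0, which agrees with 1 − 1 + 0 = 0.
(K is a triangulation of the cylinder S^1 x I.)

H_0 ≅ Z,  H_1 ≅ Z,  H_2 = 0.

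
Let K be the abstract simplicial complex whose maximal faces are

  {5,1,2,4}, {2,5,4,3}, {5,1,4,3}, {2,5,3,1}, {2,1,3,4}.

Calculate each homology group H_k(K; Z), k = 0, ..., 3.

Fix the vertex order 1 < 2 < 3 < 4 < 5 and write every simplex with vertices in increasing order. Then dim K = 3 and the simplices of K are:

  0-simplices (5): [1], [2], [3], [4], [5]
  1-simplices (10): [1,2], [1,3], [1,4], [1,5], [2,3], [2,4], [2,5], [3,4], [3,5], [4,5]
  2-simplices (10): [1,2,3], [1,2,4], [1,2,5], [1,3,4], [1,3,5], [1,4,5], [2,3,4], [2,3,5], [2,4,5], [3,4,5]
  3-simplices (5): [1,2,3,4], [1,2,3,5], [1,2,4,5], [1,3,4,5], [2,3,4,5]

so the chain groups are C_0 ≅ Z^5, C_1 ≅ Z^10, C_2 ≅ Z^10, C_3 ≅ Z^5.

Boundary ∂_1: C_1 → C_0 maps an edge to its endpoints' difference, ∂[p,q] = q − p. For instance
  ∂[3,4] = [4] − [3].
The resulting 5×10 matrix has rank 4, and its Smith normal form has invariant factors (1,1,1,1).

The boundary map ∂_2: C_2 → C_1 acts by ∂[p,q,r] = [q,r] − [p,r] + [p,q]. For instance
  ∂[1,3,4] = [3,4] − [1,4] + [1,3],
  ∂[1,4,5] = [4,5] − [1,5] + [1,4].
The 10×10 boundary matrix has rank 6 and Smith normal form diag(1,1,1,1,1,1).

The boundary map ∂_3: C_3 → C_2 sends each 3-simplex σ to the alternating sum Σ_i (−1)^i (σ with its i-th vertex removed). For instance
  ∂[1,2,4,5] = [2,4,5] − [1,4,5] + [1,2,5] − [1,2,4],
  ∂[1,2,3,4] = [2,3,4] − [1,3,4] + [1,2,4] − [1,2,3].
The resulting 10×5 matrix has rank 4, and its Smith normal form has invariant factors (1,1,1,1).

Computing H_k = (kernel of ∂_k) / (image of ∂_{k+1}):

  H_0: rank C_0 − rank ∂_1 = 5 − 4 = 1, and the invariant factors of ∂_1 are all 1, so H_0 = Z.
  H_1: rank ker ∂_1 − rank ∂_2 = (10 − 4) − 6 = 0, and the invariant factors of ∂_2 are all 1, so H_1 = 0.
  H_2: rank ker ∂_2 − rank ∂_3 = (10 − 6) − 4 = 0, and the invariant factors of ∂_3 are all 1, so H_2 = 0.
  H_3: rank ker ∂_3 − rank ∂_4 = (5 − 4) − 0 = 1, and there is no ∂_4, so H_3 = Z.

H_0 ≅ Z,  H_1 = 0,  H_2 = 0,  H_3 ≅ Z.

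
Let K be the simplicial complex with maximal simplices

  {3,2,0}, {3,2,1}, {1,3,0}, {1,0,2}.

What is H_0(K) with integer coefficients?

K has 4 vertices, 6 edges, 4 triangles.
rank ∂_0 = 0, rank ∂_1 = 3 ⇒ b_0 = 4 − 0 − 3 = 1; all invariant factors of ∂_1 are 1 so no torsion. So H_0 = Z.

H_0 ≅ Z.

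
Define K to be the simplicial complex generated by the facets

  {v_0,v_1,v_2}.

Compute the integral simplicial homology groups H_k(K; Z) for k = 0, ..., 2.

H_0 ≅ Z,  H_1 = 0,  H_2 = 0.

Take the total order v_0 < v_1 < v_2 on the vertex set. Then K (dimension 2) consists of the simplices:

  0-simplices (3): [v_0], [v_1], [v_2]
  1-simplices (3): [v_0,v_1], [v_0,v_2], [v_1,v_2]
  2-simplices (1): [v_0,v_1,v_2]

Hence C_0 ≅ Z^3, C_1 ≅ Z^3, C_2 ≅ Z^1.

Boundary ∂_1: C_1 → C_0 maps an edge to its endpoints' difference, ∂[p,q] = q − p. For instance
  ∂[v_0,v_2] = [v_2] − [v_0].
The resulting 3×3 matrix has rank 2, and its Smith normal form has invariant factors (1,1).

∂_2: C_2 → C_1 maps a triangle to the signed sum of its edges. For instance
  ∂[v_0,v_1,v_2] = [v_1,v_2] − [v_0,v_2] + [v_0,v_1].
As a 3×1 matrix over Z this has rank 1, with invariant factors (1).

From H_k ≅ ker(∂_k) / im(∂_{k+1}) we obtain:

  H_0: rank C_0 − rank ∂_1 = 3 − 2 = 1, and the invariant factors of ∂_1 are all 1, so H_0 = Z.
  H_1: rank ker ∂_1 − rank ∂_2 = (3 − 2) − 1 = 0, and the invariant factors of ∂_2 are all 1, so H_1 = 0.
  H_2: rank ker ∂_2 − rank ∂_3 = (1 − 1) − 0 = 0, and there is no ∂_3, so H_2 = 0.

(K is a triangulation of the 2-simplex.)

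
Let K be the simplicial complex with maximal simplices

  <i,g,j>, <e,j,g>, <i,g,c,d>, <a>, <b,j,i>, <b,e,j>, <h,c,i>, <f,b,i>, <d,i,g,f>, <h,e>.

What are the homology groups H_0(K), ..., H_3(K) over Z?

We work with the vertex ordering a < b < c < d < e < f < g < h < i < j. The simplices of K, each written with vertices in increasing order, are:

  0-simplices (10): a, b, c, d, e, f, g, h, i, j
  1-simplices (20): be, bf, bi, bj, cd, cg, ch, ci, df, dg, di, eg, eh, ej, fg, fi, gi, gj, hi, ij
  2-simplices (13): bej, bfi, bij, cdg, cdi, cgi, chi, dfg, dfi, dgi, egj, fgi, gij
  3-simplices (2): cdgi, dfgi

Hence C_0 ≅ Z^10, C_1 ≅ Z^20, C_2 ≅ Z^13, C_3 ≅ Z^2.

Boundary ∂_1: C_1 → C_0 sends each edge [p,q] (with p < q) to q − p. For instance
  ∂ij = j − i.
This gives a 10×20 integer matrix of rank 8; reducing to Smith normal form yields diagonal entries (1,1,1,1,1,1,1,1).

Boundary ∂_2: C_2 → C_1 acts by ∂[p,q,r] = [q,r] − [p,r] + [p,q]. For instance
  ∂cgi = gi − ci + cg,
  ∂fgi = gi − fi + fg.
The 20×13 boundary matrix has rank 11 and Smith normal form diag(1,1,1,1,1,1,1,1,1,1,1).

Boundary ∂_3: C_3 → C_2 sends each 3-simplex σ to the alternating sum Σ_i (−1)^i (σ with its i-th vertex removed). For instance
  ∂dfgi = fgi − dgi + dfi − dfg,
  ∂cdgi = dgi − cgi + cdi − cdg.
The resulting 13×2 matrix has rank 2, and its Smith normal form has invariant factors (1,1).

From H_k ≅ ker(∂_k) / im(∂_{k+1}) we obtain:

  H_0: rank C_0 − rank ∂_1 = 10 − 8 = 2, and the invariant factors of ∂_1 are all 1, so H_0 = Z^2.
  H_1: rank ker ∂_1 − rank ∂_2 = (20 − 8) − 11 = 1, and the invariant factors of ∂_2 are all 1, so H_1 = Z.
  H_2: rank ker ∂_2 − rank ∂_3 = (13 − 11) − 2 = 0, and the invariant factors of ∂_3 are all 1, so H_2 = 0.
  H_3: rank ker ∂_3 − rank ∂_4 = (2 − 2) − 0 = 0, and there is no ∂_4, so H_3 = 0.

As a check, the Euler characteristic is 10 − 20 + 13 − 2 = 1, which agrees with 2 − 1 + 0 − 0 = 1.

H_0 = Z^2,  H_1 = Z,  H_2 = 0,  H_3 = 0.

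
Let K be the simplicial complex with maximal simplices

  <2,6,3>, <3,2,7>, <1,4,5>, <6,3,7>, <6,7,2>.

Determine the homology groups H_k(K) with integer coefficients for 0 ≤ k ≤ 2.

H_0 ≅ Z^2,  H_1 = 0,  H_2 ≅ Z.

We work with the vertex ordering 1 < 2 < 3 < 4 < 5 < 6 < 7. The simplices of K, each written with vertices in increasing order, are:

  0-simplices (7): [1], [2], [3], [4], [5], [6], [7]
  1-simplices (9): [1,4], [1,5], [2,3], [2,6], [2,7], [3,6], [3,7], [4,5], [6,7]
  2-simplices (5): [1,4,5], [2,3,6], [2,3,7], [2,6,7], [3,6,7]

giving chain groups C_0 ≅ Z^7, C_1 ≅ Z^9, C_2 ≅ Z^5.

The boundary map ∂_1: C_1 → C_0 sends each edge [p,q] (with p < q) to q − p. For instance
  ∂[2,3] = [3] − [2].
The 7×9 boundary matrix has rank 5 and Smith normal form diag(1,1,1,1,1).

The boundary map ∂_2: C_2 → C_1 maps a triangle to the signed sum of its edges. For instance
  ∂[2,3,7] = [3,7] − [2,7] + [2,3],
  ∂[2,6,7] = [6,7] − [2,7] + [2,6].
The 9×5 boundary matrix has rank 4 and Smith normal form diag(1,1,1,1).

Reading off H_k = ker ∂_k / im ∂_{k+1}:

  H_0: rank C_0 − rank ∂_1 = 7 − 5 = 2, and the invariant factors of ∂_1 are all 1, so H_0 = Z^2.
  H_1: rank ker ∂_1 − rank ∂_2 = (9 − 5) − 4 = 0, and the invariant factors of ∂_2 are all 1, so H_1 = 0.
  H_2: rank ker ∂_2 − rank ∂_3 = (5 − 4) − 0 = 1, and there is no ∂_3, so H_2 = Z.

As a check, the Euler characteristic is 7 − 9 + 5 = 3, which agrees with 2 − 0 + 1 = 3.
(K is a triangulation of the disjoint union of the 2-sphere S^2 and the 2-simplex.)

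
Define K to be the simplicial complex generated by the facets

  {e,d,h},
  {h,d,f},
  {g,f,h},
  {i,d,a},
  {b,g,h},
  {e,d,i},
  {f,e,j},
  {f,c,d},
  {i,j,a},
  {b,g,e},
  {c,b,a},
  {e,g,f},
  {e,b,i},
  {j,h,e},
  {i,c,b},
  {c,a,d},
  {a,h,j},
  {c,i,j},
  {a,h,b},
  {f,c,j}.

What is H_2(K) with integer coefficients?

H_2 ≅ 0.

Fix the vertex order a < b < c < d < e < f < g < h < i < j and write every simplex with vertices in increasing order. Then dim K = 2 and the simplices of K are:

  0-simplices (10): a, b, c, d, e, f, g, h, i, j
  1-simplices (30): ab, ac, ad, ah, ai, aj, bc, be, bg, bh, bi, cd, cf, ci, cj, de, df, dh, di, ef, eg, eh, ei, ej, fg, fh, fj, gh, hj, ij
  2-simplices (20): abc, abh, acd, adi, ahj, aij, bci, beg, bei, bgh, cdf, cfj, cij, deh, dei, dfh, efg, efj, ehj, fgh

giving chain groups C_0 ≅ Z^10, C_1 ≅ Z^30, C_2 ≅ Z^20.

The boundary map ∂_1: C_1 → C_0 is given by ∂[p,q] = [q] − [p]. For instance
  ∂ah = h − a.
This gives a 10×30 integer matrix of rank 9; reducing to Smith normal form yields diagonal entries (1,1,1,1,1,1,1,1,1).

The boundary map ∂_2: C_2 → C_1 sends each 2-simplex [p,q,r] to [q,r] − [p,r] + [p,q]. For instance
  ∂bei = ei − bi + be,
  ∂beg = eg − bg + be.
This gives a 30×20 integer matrix of rank 20; reducing to Smith normal form yields diagonal entries (1,1,1,1,1,1,1,1,1,1,1,1,1,1,1,1,1,1,1,2).

From H_k ≅ ker(∂_k) / im(∂_{k+1}) we obtain:

  H_2: rank ker ∂_2 − rank ∂_3 = (20 − 20) − 0 = 0, and there is no ∂_3, so H_2 ≅ 0.

(K is a triangulation of the Klein bottle.)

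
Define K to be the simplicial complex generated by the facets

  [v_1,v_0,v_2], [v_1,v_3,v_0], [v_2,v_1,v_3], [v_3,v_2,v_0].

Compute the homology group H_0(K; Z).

H_0 = Z.

Take the total order v_0 < v_1 < v_2 < v_3 on the vertex set. Then K (dimension 2) consists of the simplices:

  0-simplices (4): [v_0], [v_1], [v_2], [v_3]
  1-simplices (6): [v_0,v_1], [v_0,v_2], [v_0,v_3], [v_1,v_2], [v_1,v_3], [v_2,v_3]
  2-simplices (4): [v_0,v_1,v_2], [v_0,v_1,v_3], [v_0,v_2,v_3], [v_1,v_2,v_3]

Hence C_0 ≅ Z^4, C_1 ≅ Z^6, C_2 ≅ Z^4.

∂_1: C_1 → C_0 maps an edge to its endpoints' difference, ∂[p,q] = q − p. For instance
  ∂[v_0,v_1] = [v_1] − [v_0].
The resulting 4×6 matrix has rank 3, and its Smith normal form has invariant factors (1,1,1).

∂_2: C_2 → C_1 acts by ∂[p,q,r] = [q,r] − [p,r] + [p,q]. For instance
  ∂[v_0,v_2,v_3] = [v_2,v_3] − [v_0,v_3] + [v_0,v_2],
  ∂[v_1,v_2,v_3] = [v_2,v_3] − [v_1,v_3] + [v_1,v_2].
The 6×4 boundary matrix has rank 3 and Smith normal form diag(1,1,1).

Now H_k = ker ∂_k / im ∂_{k+1}, so:

  H_0: rank C_0 − rank ∂_1 = 4 − 3 = 1, and the invariant factors of ∂_1 are all 1, so H_0 ≅ Z.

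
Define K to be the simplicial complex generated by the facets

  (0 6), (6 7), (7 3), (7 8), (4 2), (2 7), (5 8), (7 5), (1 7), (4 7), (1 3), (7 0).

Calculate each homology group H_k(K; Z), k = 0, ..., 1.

H_0 ≅ Z,  H_1 ≅ Z^4.

Take the total order 0 < 1 < 2 < 3 < 4 < 5 < 6 < 7 < 8 on the vertex set. Then K (dimension 1) consists of the simplices:

  0-simplices (9): [0], [1], [2], [3], [4], [5], [6], [7], [8]
  1-simplices (12): [0,6], [0,7], [1,3], [1,7], [2,4], [2,7], [3,7], [4,7], [5,7], [5,8], [6,7], [7,8]

Hence C_0 ≅ Z^9, C_1 ≅ Z^12.

∂_1: C_1 → C_0 maps an edge to its endpoints' difference, ∂[p,q] = q − p.
As a 9×12 matrix over Z this has rank 8, with invariant factors (1,1,1,1,1,1,1,1).

Reading off H_k = ker ∂_k / im ∂_{k+1}:

  H_0: rank C_0 − rank ∂_1 = 9 − 8 = 1, and the invariant factors of ∂_1 are all 1, so H_0 = Z.
  H_1: rank ker ∂_1 − rank ∂_2 = (12 − 8) − 0 = 4, and there is no ∂_2, so H_1 = Z^4.

(K is a triangulation of a wedge of 4 circles.)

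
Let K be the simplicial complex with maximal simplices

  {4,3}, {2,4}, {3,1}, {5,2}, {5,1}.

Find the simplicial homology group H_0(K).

Take the total order 1 < 2 < 3 < 4 < 5 on the vertex set. Then K (dimension 1) consists of the simplices:

  0-simplices (5): [1], [2], [3], [4], [5]
  1-simplices (5): [1,3], [1,5], [2,4], [2,5], [3,4]

so the chain groups are C_0 ≅ Z^5, C_1 ≅ Z^5.

Boundary ∂_1: C_1 → C_0 sends each edge [p,q] (with p < q) to q − p. For instance
  ∂[1,3] = [3] − [1].
As a 5×5 matrix over Z this has rank 4, with invariant factors (1,1,1,1).

From H_k ≅ ker(∂_k) / im(∂_{k+1}) we obtain:

  H_0: rank C_0 − rank ∂_1 = 5 − 4 = 1, and the invariant factors of ∂_1 are all 1, so H_0 ≅ Z.

(K is a triangulation of the circle S^1.)

H_0 = Z.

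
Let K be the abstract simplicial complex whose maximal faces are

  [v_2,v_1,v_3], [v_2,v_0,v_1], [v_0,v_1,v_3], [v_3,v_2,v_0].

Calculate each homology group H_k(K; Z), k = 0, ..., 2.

H_0 ≅ Z,  H_1 = 0,  H_2 ≅ Z.

We work with the vertex ordering v_0 < v_1 < v_2 < v_3. The simplices of K, each written with vertices in increasing order, are:

  0-simplices (4): [v_0], [v_1], [v_2], [v_3]
  1-simplices (6): [v_0,v_1], [v_0,v_2], [v_0,v_3], [v_1,v_2], [v_1,v_3], [v_2,v_3]
  2-simplices (4): [v_0,v_1,v_2], [v_0,v_1,v_3], [v_0,v_2,v_3], [v_1,v_2,v_3]

Hence C_0 ≅ Z^4, C_1 ≅ Z^6, C_2 ≅ Z^4.

The boundary map ∂_1: C_1 → C_0 sends each edge [p,q] (with p < q) to q − p.
The 4×6 boundary matrix has rank 3 and Smith normal form diag(1,1,1).

∂_2: C_2 → C_1 maps a triangle to the signed sum of its edges. For instance
  ∂[v_0,v_1,v_2] = [v_1,v_2] − [v_0,v_2] + [v_0,v_1],
  ∂[v_0,v_1,v_3] = [v_1,v_3] − [v_0,v_3] + [v_0,v_1].
This gives a 6×4 integer matrix of rank 3; reducing to Smith normal form yields diagonal entries (1,1,1).

Now H_k = ker ∂_k / im ∂_{k+1}, so:

  H_0: rank C_0 − rank ∂_1 = 4 − 3 = 1, and the invariant factors of ∂_1 are all 1, so H_0 ≅ Z.
  H_1: rank ker ∂_1 − rank ∂_2 = (6 − 3) − 3 = 0, and the invariant factors of ∂_2 are all 1, so H_1 ≅ 0.
  H_2: rank ker ∂_2 − rank ∂_3 = (4 − 3) − 0 = 1, and there is no ∂_3, so H_2 ≅ Z.

(K is a triangulation of the 2-sphere S^2.)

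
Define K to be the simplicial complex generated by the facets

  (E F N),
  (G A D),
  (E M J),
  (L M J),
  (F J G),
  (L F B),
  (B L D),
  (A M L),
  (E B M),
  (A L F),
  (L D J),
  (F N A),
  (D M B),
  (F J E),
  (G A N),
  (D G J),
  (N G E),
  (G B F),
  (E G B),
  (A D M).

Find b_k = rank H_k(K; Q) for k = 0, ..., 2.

K has 10 vertices, 30 edges, 20 triangles.
rank ∂_0 = 0, rank ∂_1 = 9 ⇒ b_0 = 10 − 0 − 9 = 1; all invariant factors of ∂_1 are 1 so no torsion. So H_0 = Z.
rank ∂_1 = 9, rank ∂_2 = 20 ⇒ b_1 = 30 − 9 − 20 = 1; ∂_2 has invariant factor(s) [2] giving torsion. So H_1 = Z ⊕ Z/2.
rank ∂_2 = 20, rank ∂_3 = 0 ⇒ b_2 = 20 − 20 − 0 = 0. So H_2 = 0.

b_0 = 1, b_1 = 1, b_2 = 0.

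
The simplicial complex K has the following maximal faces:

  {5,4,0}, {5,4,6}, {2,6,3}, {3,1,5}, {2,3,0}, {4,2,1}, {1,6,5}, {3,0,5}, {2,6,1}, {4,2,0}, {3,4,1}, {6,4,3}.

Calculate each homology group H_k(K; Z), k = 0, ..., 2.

We work with the vertex ordering 0 < 1 < 2 < 3 < 4 < 5 < 6. The simplices of K, each written with vertices in increasing order, are:

  0-simplices (7): [0], [1], [2], [3], [4], [5], [6]
  1-simplices (18): [0,2], [0,3], [0,4], [0,5], [1,2], [1,3], [1,4], [1,5], [1,6], [2,3], [2,4], [2,6], [3,4], [3,5], [3,6], [4,5], [4,6], [5,6]
  2-simplices (12): [0,2,3], [0,2,4], [0,3,5], [0,4,5], [1,2,4], [1,2,6], [1,3,4], [1,3,5], [1,5,6], [2,3,6], [3,4,6], [4,5,6]

Hence C_0 ≅ Z^7, C_1 ≅ Z^18, C_2 ≅ Z^12.

∂_1: C_1 → C_0 is given by ∂[p,q] = [q] − [p]. For instance
  ∂[0,3] = [3] − [0].
The resulting 7×18 matrix has rank 6, and its Smith normal form has invariant factors (1,1,1,1,1,1).

The boundary map ∂_2: C_2 → C_1 acts by ∂[p,q,r] = [q,r] − [p,r] + [p,q]. For instance
  ∂[2,3,6] = [3,6] − [2,6] + [2,3],
  ∂[1,3,4] = [3,4] − [1,4] + [1,3].
As a 18×12 matrix over Z this has rank 12, with invariant factors (1,1,1,1,1,1,1,1,1,1,1,2).

From H_k ≅ ker(∂_k) / im(∂_{k+1}) we obtain:

  H_0: rank C_0 − rank ∂_1 = 7 − 6 = 1, and the invariant factors of ∂_1 are all 1, so H_0 ≅ Z.
  H_1: rank ker ∂_1 − rank ∂_2 = (18 − 6) − 12 = 0, and ∂_2 has invariant factor 2 > 1, so H_1 ≅ Z/2Z.
  H_2: rank ker ∂_2 − rank ∂_3 = (12 − 12) − 0 = 0, and there is no ∂_3, so H_2 ≅ 0.

H_0 ≅ Z,  H_1 ≅ Z/2Z,  H_2 = 0.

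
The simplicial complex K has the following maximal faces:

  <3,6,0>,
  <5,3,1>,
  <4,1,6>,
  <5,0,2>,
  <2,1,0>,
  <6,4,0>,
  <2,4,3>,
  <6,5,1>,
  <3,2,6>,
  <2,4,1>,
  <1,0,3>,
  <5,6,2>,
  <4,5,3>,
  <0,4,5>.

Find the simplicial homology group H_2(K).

We work with the vertex ordering 0 < 1 < 2 < 3 < 4 < 5 < 6. The simplices of K, each written with vertices in increasing order, are:

  0-simplices (7): [0], [1], [2], [3], [4], [5], [6]
  1-simplices (21): [0,1], [0,2], [0,3], [0,4], [0,5], [0,6], [1,2], [1,3], [1,4], [1,5], [1,6], [2,3], [2,4], [2,5], [2,6], [3,4], [3,5], [3,6], [4,5], [4,6], [5,6]
  2-simplices (14): [0,1,2], [0,1,3], [0,2,5], [0,3,6], [0,4,5], [0,4,6], [1,2,4], [1,3,5], [1,4,6], [1,5,6], [2,3,4], [2,3,6], [2,5,6], [3,4,5]

giving chain groups C_0 ≅ Z^7, C_1 ≅ Z^21, C_2 ≅ Z^14.

The boundary map ∂_1: C_1 → C_0 is given by ∂[p,q] = [q] − [p]. For instance
  ∂[4,5] = [5] − [4].
As a 7×21 matrix over Z this has rank 6, with invariant factors (1,1,1,1,1,1).

The boundary map ∂_2: C_2 → C_1 maps a triangle to the signed sum of its edges. For instance
  ∂[3,4,5] = [4,5] − [3,5] + [3,4],
  ∂[0,4,5] = [4,5] − [0,5] + [0,4].
The 21×14 boundary matrix has rank 13 and Smith normal form diag(1,1,1,1,1,1,1,1,1,1,1,1,1).

Now H_k = ker ∂_k / im ∂_{k+1}, so:

  H_2: rank ker ∂_2 − rank ∂_3 = (14 − 13) − 0 = 1, and there is no ∂_3, so H_2 ≅ Z.

(K is a triangulation of the torus T^2.)

H_2 ≅ Z.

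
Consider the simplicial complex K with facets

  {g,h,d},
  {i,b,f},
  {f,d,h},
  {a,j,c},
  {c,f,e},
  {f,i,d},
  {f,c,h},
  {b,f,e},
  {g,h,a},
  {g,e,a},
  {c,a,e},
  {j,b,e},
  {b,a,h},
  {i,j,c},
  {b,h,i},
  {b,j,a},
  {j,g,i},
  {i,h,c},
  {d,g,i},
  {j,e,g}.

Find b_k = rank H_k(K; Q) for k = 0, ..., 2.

Order the vertices as a < b < c < d < e < f < g < h < i < j. Listing each simplex with vertices in this order, K has dimension 2 with simplices:

  0-simplices (10): a, b, c, d, e, f, g, h, i, j
  1-simplices (30): ab, ac, ae, ag, ah, aj, be, bf, bh, bi, bj, ce, cf, ch, ci, cj, df, dg, dh, di, ef, eg, ej, fh, fi, gh, gi, gj, hi, ij
  2-simplices (20): abh, abj, ace, acj, aeg, agh, bef, bej, bfi, bhi, cef, cfh, chi, cij, dfh, dfi, dgh, dgi, egj, gij

Hence C_0 ≅ Z^10, C_1 ≅ Z^30, C_2 ≅ Z^20.

Boundary ∂_1: C_1 → C_0 sends each edge [p,q] (with p < q) to q − p. For instance
  ∂ab = b − a.
As a 10×30 matrix over Z this has rank 9, with invariant factors (1,1,1,1,1,1,1,1,1).

∂_2: C_2 → C_1 acts by ∂[p,q,r] = [q,r] − [p,r] + [p,q]. For instance
  ∂abh = bh − ah + ab,
  ∂ace = ce − ae + ac.
As a 30×20 matrix over Z this has rank 20, with invariant factors (1,1,1,1,1,1,1,1,1,1,1,1,1,1,1,1,1,1,1,2).

From H_k ≅ ker(∂_k) / im(∂_{k+1}) we obtain:

  H_0: rank C_0 − rank ∂_1 = 10 − 9 = 1, and the invariant factors of ∂_1 are all 1, so H_0 = Z.
  H_1: rank ker ∂_1 − rank ∂_2 = (30 − 9) − 20 = 1, and ∂_2 has invariant factor 2 > 1, so H_1 = Z × Z/2.
  H_2: rank ker ∂_2 − rank ∂_3 = (20 − 20) − 0 = 0, and there is no ∂_3, so H_2 = 0.

Hence the Betti numbers are b_0 = 1, b_1 = 1, b_2 = 0.

b_0 = 1, b_1 = 1, b_2 = 0.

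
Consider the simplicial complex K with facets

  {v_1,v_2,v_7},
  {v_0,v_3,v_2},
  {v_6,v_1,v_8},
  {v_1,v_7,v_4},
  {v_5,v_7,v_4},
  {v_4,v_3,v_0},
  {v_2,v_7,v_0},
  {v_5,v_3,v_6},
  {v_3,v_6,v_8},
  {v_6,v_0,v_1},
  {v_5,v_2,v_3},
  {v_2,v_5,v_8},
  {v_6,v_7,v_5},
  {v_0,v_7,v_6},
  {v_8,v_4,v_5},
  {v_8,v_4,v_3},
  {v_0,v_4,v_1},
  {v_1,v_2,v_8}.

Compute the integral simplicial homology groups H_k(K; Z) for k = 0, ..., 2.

H_0 = Z,  H_1 = Z ⊕ Z/2,  H_2 = 0.

K has 9 vertices, 27 edges, 18 triangles.
rank ∂_0 = 0, rank ∂_1 = 8 ⇒ b_0 = 9 − 0 − 8 = 1; all invariant factors of ∂_1 are 1 so no torsion. So H_0 = Z.
rank ∂_1 = 8, rank ∂_2 = 18 ⇒ b_1 = 27 − 8 − 18 = 1; ∂_2 has invariant factor(s) [2] giving torsion. So H_1 = Z ⊕ Z/2.
rank ∂_2 = 18, rank ∂_3 = 0 ⇒ b_2 = 18 − 18 − 0 = 0. So H_2 = 0.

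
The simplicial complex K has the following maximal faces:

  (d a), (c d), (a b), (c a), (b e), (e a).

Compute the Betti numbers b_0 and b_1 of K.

We work with the vertex ordering a < b < c < d < e. The simplices of K, each written with vertices in increasing order, are:

  0-simplices (5): a, b, c, d, e
  1-simplices (6): ab, ac, ad, ae, be, cd

so the chain groups are C_0 ≅ Z^5, C_1 ≅ Z^6.

Boundary ∂_1: C_1 → C_0 maps an edge to its endpoints' difference, ∂[p,q] = q − p. For instance
  ∂ae = e − a.
This gives a 5×6 integer matrix of rank 4; reducing to Smith normal form yields diagonal entries (1,1,1,1).

Reading off H_k = ker ∂_k / im ∂_{k+1}:

  H_0: rank C_0 − rank ∂_1 = 5 − 4 = 1, and the invariant factors of ∂_1 are all 1, so H_0 = Z.
  H_1: rank ker ∂_1 − rank ∂_2 = (6 − 4) − 0 = 2, and there is no ∂_2, so H_1 = Z^2.

Hence the Betti numbers are b_0 = 1, b_1 = 2.

b_0 = 1, b_1 = 2.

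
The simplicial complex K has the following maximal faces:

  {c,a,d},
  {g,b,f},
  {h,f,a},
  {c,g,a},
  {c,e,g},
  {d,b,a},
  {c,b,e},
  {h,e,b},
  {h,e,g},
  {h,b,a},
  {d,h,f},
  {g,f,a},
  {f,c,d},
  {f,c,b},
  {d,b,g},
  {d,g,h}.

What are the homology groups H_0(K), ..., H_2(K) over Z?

We work with the vertex ordering a < b < c < d < e < f < g < h. The simplices of K, each written with vertices in increasing order, are:

  0-simplices (8): a, b, c, d, e, f, g, h
  1-simplices (24): ab, ac, ad, af, ag, ah, bc, bd, be, bf, bg, bh, cd, ce, cf, cg, df, dg, dh, eg, eh, fg, fh, gh
  2-simplices (16): abd, abh, acd, acg, afg, afh, bce, bcf, bdg, beh, bfg, cdf, ceg, dfh, dgh, egh

so the chain groups are C_0 ≅ Z^8, C_1 ≅ Z^24, C_2 ≅ Z^16.

Boundary ∂_1: C_1 → C_0 maps an edge to its endpoints' difference, ∂[p,q] = q − p.
This gives a 8×24 integer matrix of rank 7; reducing to Smith normal form yields diagonal entries (1,1,1,1,1,1,1).

∂_2: C_2 → C_1 maps a triangle to the signed sum of its edges. For instance
  ∂cdf = df − cf + cd,
  ∂dfh = fh − dh + df.
This gives a 24×16 integer matrix of rank 15; reducing to Smith normal form yields diagonal entries (1,1,1,1,1,1,1,1,1,1,1,1,1,1,1).

Now H_k = ker ∂_k / im ∂_{k+1}, so:

  H_0: rank C_0 − rank ∂_1 = 8 − 7 = 1, and the invariant factors of ∂_1 are all 1, so H_0 = Z.
  H_1: rank ker ∂_1 − rank ∂_2 = (24 − 7) − 15 = 2, and the invariant factors of ∂_2 are all 1, so H_1 = Z^2.
  H_2: rank ker ∂_2 − rank ∂_3 = (16 − 15) − 0 = 1, and there is no ∂_3, so H_2 = Z.

H_0 = Z,  H_1 = Z^2,  H_2 = Z.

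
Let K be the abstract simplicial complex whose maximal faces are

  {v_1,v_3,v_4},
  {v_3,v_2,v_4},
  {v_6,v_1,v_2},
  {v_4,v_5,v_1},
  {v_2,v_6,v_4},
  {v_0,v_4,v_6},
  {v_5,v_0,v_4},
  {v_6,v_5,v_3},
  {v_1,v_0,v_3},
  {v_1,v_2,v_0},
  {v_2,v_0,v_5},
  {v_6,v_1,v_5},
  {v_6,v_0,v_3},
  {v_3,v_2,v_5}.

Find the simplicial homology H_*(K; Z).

H_0 = Z,  H_1 = Z^2,  H_2 = Z.

K has 7 vertices, 21 edges, 14 triangles.
rank ∂_0 = 0, rank ∂_1 = 6 ⇒ b_0 = 7 − 0 − 6 = 1; all invariant factors of ∂_1 are 1 so no torsion. So H_0 ≅ Z.
rank ∂_1 = 6, rank ∂_2 = 13 ⇒ b_1 = 21 − 6 − 13 = 2; all invariant factors of ∂_2 are 1 so no torsion. So H_1 ≅ Z^2.
rank ∂_2 = 13, rank ∂_3 = 0 ⇒ b_2 = 14 − 13 − 0 = 1. So H_2 ≅ Z.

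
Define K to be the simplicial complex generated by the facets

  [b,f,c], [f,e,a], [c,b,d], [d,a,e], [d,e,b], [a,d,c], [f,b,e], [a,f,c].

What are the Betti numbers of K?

K has 6 vertices, 12 edges, 8 triangles.
rank ∂_0 = 0, rank ∂_1 = 5 ⇒ b_0 = 6 − 0 − 5 = 1; all invariant factors of ∂_1 are 1 so no torsion. So H_0 = Z.
rank ∂_1 = 5, rank ∂_2 = 7 ⇒ b_1 = 12 − 5 − 7 = 0; all invariant factors of ∂_2 are 1 so no torsion. So H_1 = 0.
rank ∂_2 = 7, rank ∂_3 = 0 ⇒ b_2 = 8 − 7 − 0 = 1. So H_2 = Z.

b_0 = 1, b_1 = 0, b_2 = 1.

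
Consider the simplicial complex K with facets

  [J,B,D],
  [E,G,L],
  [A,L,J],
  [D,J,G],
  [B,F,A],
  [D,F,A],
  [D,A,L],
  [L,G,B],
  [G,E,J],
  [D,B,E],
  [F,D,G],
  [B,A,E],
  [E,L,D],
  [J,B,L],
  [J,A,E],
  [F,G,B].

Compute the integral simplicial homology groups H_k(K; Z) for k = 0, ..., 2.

Take the total order A < B < D < E < F < G < J < L on the vertex set. Then K (dimension 2) consists of the simplices:

  0-simplices (8): A, B, D, E, F, G, J, L
  1-simplices (24): AB, AD, AE, AF, AJ, AL, BD, BE, BF, BG, BJ, BL, DE, DF, DG, DJ, DL, EG, EJ, EL, FG, GJ, GL, JL
  2-simplices (16): ABE, ABF, ADF, ADL, AEJ, AJL, BDE, BDJ, BFG, BGL, BJL, DEL, DFG, DGJ, EGJ, EGL

Hence C_0 ≅ Z^8, C_1 ≅ Z^24, C_2 ≅ Z^16.

The boundary map ∂_1: C_1 → C_0 maps an edge to its endpoints' difference, ∂[p,q] = q − p. For instance
  ∂EL = L − E.
The 8×24 boundary matrix has rank 7 and Smith normal form diag(1,1,1,1,1,1,1).

The boundary map ∂_2: C_2 → C_1 acts by ∂[p,q,r] = [q,r] − [p,r] + [p,q]. For instance
  ∂ABF = BF − AF + AB,
  ∂AEJ = EJ − AJ + AE.
The resulting 24×16 matrix has rank 15, and its Smith normal form has invariant factors (1,1,1,1,1,1,1,1,1,1,1,1,1,1,1).

Computing H_k = (kernel of ∂_k) / (image of ∂_{k+1}):

  H_0: rank C_0 − rank ∂_1 = 8 − 7 = 1, and the invariant factors of ∂_1 are all 1, so H_0 ≅ Z.
  H_1: rank ker ∂_1 − rank ∂_2 = (24 − 7) − 15 = 2, and the invariant factors of ∂_2 are all 1, so H_1 ≅ Z^2.
  H_2: rank ker ∂_2 − rank ∂_3 = (16 − 15) − 0 = 1, and there is no ∂_3, so H_2 ≅ Z.

As a check, the Euler characteristic is 8 − 24 + 16 = 0, which agrees with 1 − 2 + 1 = 0.

H_0 ≅ Z,  H_1 ≅ Z^2,  H_2 ≅ Z.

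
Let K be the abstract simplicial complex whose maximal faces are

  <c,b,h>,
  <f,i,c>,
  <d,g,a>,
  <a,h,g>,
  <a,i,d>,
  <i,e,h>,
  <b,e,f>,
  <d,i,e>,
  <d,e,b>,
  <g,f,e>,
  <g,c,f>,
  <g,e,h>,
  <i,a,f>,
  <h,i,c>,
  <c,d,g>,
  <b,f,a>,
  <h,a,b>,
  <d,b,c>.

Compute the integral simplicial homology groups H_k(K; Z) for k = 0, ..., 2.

H_0 ≅ Z,  H_1 ≅ Z^2,  H_2 ≅ Z.

Order the vertices as a < b < c < d < e < f < g < h < i. Listing each simplex with vertices in this order, K has dimension 2 with simplices:

  0-simplices (9): a, b, c, d, e, f, g, h, i
  1-simplices (27): ab, ad, af, ag, ah, ai, bc, bd, be, bf, bh, cd, cf, cg, ch, ci, de, dg, di, ef, eg, eh, ei, fg, fi, gh, hi
  2-simplices (18): abf, abh, adg, adi, afi, agh, bcd, bch, bde, bef, cdg, cfg, cfi, chi, dei, efg, egh, ehi

giving chain groups C_0 ≅ Z^9, C_1 ≅ Z^27, C_2 ≅ Z^18.

Boundary ∂_1: C_1 → C_0 is given by ∂[p,q] = [q] − [p].
The resulting 9×27 matrix has rank 8, and its Smith normal form has invariant factors (1,1,1,1,1,1,1,1).

∂_2: C_2 → C_1 sends each 2-simplex [p,q,r] to [q,r] − [p,r] + [p,q]. For instance
  ∂efg = fg − eg + ef,
  ∂dei = ei − di + de.
This gives a 27×18 integer matrix of rank 17; reducing to Smith normal form yields diagonal entries (1,1,1,1,1,1,1,1,1,1,1,1,1,1,1,1,1).

Now H_k = ker ∂_k / im ∂_{k+1}, so:

  H_0: rank C_0 − rank ∂_1 = 9 − 8 = 1, and the invariant factors of ∂_1 are all 1, so H_0 = Z.
  H_1: rank ker ∂_1 − rank ∂_2 = (27 − 8) − 17 = 2, and the invariant factors of ∂_2 are all 1, so H_1 = Z^2.
  H_2: rank ker ∂_2 − rank ∂_3 = (18 − 17) − 0 = 1, and there is no ∂_3, so H_2 = Z.

As a check, the Euler characteristic is 9 − 27 + 18 = 0, which agrees with 1 − 2 + 1 = 0.
(K is a triangulation of the torus T^2.)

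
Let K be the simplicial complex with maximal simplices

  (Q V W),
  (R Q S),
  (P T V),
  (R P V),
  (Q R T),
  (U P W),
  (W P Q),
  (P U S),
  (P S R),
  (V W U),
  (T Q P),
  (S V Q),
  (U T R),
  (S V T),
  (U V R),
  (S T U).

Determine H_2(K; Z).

Fix the vertex order P < Q < R < S < T < U < V < W and write every simplex with vertices in increasing order. Then dim K = 2 and the simplices of K are:

  0-simplices (8): P, Q, R, S, T, U, V, W
  1-simplices (24): PQ, PR, PS, PT, PU, PV, PW, QR, QS, QT, QV, QW, RS, RT, RU, RV, ST, SU, SV, TU, TV, UV, UW, VW
  2-simplices (16): PQT, PQW, PRS, PRV, PSU, PTV, PUW, QRS, QRT, QSV, QVW, RTU, RUV, STU, STV, UVW

giving chain groups C_0 ≅ Z^8, C_1 ≅ Z^24, C_2 ≅ Z^16.

Boundary ∂_1: C_1 → C_0 maps an edge to its endpoints' difference, ∂[p,q] = q − p.
The resulting 8×24 matrix has rank 7, and its Smith normal form has invariant factors (1,1,1,1,1,1,1).

∂_2: C_2 → C_1 acts by ∂[p,q,r] = [q,r] − [p,r] + [p,q]. For instance
  ∂QSV = SV − QV + QS,
  ∂UVW = VW − UW + UV.
The resulting 24×16 matrix has rank 15, and its Smith normal form has invariant factors (1,1,1,1,1,1,1,1,1,1,1,1,1,1,1).

Reading off H_k = ker ∂_k / im ∂_{k+1}:

  H_2: rank ker ∂_2 − rank ∂_3 = (16 − 15) − 0 = 1, and there is no ∂_3, so H_2 = Z.

H_2 ≅ Z.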